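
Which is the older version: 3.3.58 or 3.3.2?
3.3.2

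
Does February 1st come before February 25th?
Yes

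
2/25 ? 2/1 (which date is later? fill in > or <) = >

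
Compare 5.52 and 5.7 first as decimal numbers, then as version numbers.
As decimals: 5.52 < 5.7. As versions: v5.52 > v5.7 (minor version 52 > 7).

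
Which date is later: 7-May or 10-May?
10-May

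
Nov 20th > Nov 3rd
True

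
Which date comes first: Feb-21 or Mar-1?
Feb-21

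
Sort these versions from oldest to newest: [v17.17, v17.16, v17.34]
[v17.16, v17.17, v17.34]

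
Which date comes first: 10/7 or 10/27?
10/7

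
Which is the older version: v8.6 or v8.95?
v8.6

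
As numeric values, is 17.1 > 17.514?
False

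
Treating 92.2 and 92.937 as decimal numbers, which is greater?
92.937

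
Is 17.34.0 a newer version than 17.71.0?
No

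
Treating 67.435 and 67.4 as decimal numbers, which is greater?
67.435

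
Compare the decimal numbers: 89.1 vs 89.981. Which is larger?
89.981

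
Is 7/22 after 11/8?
No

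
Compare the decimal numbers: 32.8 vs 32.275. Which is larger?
32.8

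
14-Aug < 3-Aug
False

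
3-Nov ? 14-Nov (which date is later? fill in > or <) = <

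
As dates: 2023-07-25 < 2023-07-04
False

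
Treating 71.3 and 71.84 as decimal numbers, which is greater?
71.84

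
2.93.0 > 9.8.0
False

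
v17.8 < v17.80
True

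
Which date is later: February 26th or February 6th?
February 26th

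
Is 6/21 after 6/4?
Yes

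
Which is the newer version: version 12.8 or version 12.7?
version 12.8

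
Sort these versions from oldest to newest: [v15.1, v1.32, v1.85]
[v1.32, v1.85, v15.1]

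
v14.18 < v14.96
True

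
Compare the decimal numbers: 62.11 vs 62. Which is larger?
62.11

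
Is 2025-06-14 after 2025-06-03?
Yes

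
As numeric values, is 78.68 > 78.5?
True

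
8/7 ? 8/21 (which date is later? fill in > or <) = <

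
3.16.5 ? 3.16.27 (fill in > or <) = <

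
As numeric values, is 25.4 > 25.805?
False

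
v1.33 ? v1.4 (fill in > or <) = >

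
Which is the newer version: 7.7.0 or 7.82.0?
7.82.0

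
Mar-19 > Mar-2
True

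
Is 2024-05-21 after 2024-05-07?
Yes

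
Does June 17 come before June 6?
No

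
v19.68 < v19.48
False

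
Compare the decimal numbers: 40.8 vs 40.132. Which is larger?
40.8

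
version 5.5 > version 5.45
False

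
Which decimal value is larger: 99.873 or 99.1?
99.873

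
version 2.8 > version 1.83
True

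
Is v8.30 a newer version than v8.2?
Yes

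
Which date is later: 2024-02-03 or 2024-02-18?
2024-02-18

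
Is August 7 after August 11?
No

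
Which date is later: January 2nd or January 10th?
January 10th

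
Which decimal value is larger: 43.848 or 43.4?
43.848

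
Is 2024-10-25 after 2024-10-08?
Yes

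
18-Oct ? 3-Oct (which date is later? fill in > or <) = >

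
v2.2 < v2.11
True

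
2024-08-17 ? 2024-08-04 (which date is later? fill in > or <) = >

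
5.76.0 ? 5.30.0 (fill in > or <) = >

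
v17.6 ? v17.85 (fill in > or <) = <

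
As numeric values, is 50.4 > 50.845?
False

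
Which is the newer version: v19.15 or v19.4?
v19.15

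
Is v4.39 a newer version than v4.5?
Yes. Version numbers are compared segment by segment as integers, not as decimals: minor version 39 > 5, so v4.39 > v4.5 (even though the decimal 4.39 < 4.5).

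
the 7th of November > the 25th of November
False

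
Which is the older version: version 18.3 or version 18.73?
version 18.3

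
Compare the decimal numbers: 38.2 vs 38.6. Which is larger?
38.6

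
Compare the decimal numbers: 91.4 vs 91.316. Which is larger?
91.4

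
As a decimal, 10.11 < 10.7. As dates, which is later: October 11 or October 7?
October 11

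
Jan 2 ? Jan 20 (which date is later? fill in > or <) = <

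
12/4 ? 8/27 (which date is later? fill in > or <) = >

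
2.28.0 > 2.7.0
True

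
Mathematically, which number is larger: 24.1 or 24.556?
24.556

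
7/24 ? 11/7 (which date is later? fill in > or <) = <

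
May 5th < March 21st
False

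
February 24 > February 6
True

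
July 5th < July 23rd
True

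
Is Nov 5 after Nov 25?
No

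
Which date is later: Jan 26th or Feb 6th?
Feb 6th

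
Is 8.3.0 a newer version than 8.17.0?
No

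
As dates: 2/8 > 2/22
False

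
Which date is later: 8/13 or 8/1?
8/13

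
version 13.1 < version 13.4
True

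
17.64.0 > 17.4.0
True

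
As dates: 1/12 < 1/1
False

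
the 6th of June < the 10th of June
True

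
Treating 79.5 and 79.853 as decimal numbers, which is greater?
79.853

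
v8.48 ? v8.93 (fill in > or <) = <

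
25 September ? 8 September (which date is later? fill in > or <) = >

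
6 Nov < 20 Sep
False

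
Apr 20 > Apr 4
True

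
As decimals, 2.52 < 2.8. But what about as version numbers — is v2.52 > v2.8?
True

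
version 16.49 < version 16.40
False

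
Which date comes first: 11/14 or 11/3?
11/3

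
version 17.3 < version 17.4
True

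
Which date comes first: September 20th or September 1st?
September 1st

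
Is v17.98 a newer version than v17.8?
Yes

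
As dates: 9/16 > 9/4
True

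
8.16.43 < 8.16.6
False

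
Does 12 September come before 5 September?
No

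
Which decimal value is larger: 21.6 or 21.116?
21.6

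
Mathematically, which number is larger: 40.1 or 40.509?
40.509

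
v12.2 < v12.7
True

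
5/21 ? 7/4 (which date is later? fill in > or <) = <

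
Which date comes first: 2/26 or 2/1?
2/1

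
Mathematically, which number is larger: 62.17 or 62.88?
62.88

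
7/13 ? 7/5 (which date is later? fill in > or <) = >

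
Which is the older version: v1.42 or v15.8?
v1.42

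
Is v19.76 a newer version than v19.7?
Yes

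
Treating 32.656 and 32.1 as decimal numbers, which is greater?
32.656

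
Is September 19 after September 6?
Yes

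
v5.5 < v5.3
False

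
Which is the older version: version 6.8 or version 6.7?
version 6.7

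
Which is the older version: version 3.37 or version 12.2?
version 3.37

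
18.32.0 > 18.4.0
True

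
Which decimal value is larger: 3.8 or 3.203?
3.8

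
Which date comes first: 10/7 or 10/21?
10/7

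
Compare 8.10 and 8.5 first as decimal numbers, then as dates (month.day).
As decimals: 8.10 < 8.5. As dates: 8/10 is later than 8/5 (day 10 > day 5).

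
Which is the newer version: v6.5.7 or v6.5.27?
v6.5.27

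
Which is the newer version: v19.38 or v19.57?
v19.57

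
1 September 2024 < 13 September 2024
True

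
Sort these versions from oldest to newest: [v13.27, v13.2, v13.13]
[v13.2, v13.13, v13.27]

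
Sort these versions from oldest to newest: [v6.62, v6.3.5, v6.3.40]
[v6.3.5, v6.3.40, v6.62]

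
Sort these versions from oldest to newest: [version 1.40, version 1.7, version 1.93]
[version 1.7, version 1.40, version 1.93]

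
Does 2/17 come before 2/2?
No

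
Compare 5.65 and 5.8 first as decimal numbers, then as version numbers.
As decimals: 5.65 < 5.8. As versions: v5.65 > v5.8 (minor version 65 > 8).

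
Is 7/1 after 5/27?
Yes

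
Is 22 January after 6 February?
No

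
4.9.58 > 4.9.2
True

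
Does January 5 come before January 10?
Yes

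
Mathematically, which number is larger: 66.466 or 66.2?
66.466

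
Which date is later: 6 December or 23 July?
6 December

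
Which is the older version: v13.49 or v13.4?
v13.4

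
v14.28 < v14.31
True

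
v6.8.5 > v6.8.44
False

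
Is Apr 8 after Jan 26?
Yes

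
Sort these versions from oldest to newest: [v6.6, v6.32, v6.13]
[v6.6, v6.13, v6.32]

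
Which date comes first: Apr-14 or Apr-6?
Apr-6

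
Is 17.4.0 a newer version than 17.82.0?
No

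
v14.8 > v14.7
True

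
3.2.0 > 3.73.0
False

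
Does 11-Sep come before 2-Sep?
No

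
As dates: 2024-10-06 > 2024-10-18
False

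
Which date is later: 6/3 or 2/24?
6/3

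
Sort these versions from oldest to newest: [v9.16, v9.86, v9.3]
[v9.3, v9.16, v9.86]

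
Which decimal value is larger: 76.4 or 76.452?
76.452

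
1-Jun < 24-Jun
True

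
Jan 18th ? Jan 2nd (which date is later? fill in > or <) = >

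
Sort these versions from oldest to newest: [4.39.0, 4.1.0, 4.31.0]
[4.1.0, 4.31.0, 4.39.0]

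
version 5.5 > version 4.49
True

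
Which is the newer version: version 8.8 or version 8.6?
version 8.8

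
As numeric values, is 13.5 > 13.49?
True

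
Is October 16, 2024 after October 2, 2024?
Yes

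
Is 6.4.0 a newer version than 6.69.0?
No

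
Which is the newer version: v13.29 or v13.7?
v13.29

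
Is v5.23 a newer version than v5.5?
Yes. Version numbers are compared segment by segment as integers, not as decimals: minor version 23 > 5, so v5.23 > v5.5 (even though the decimal 5.23 < 5.5).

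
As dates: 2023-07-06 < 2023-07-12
True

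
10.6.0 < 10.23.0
True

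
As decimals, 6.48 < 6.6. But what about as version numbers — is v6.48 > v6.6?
True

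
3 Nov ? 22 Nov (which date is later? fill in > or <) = <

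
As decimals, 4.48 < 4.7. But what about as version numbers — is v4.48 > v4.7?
True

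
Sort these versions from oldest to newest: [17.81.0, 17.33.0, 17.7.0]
[17.7.0, 17.33.0, 17.81.0]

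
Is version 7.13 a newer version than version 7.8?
Yes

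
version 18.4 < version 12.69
False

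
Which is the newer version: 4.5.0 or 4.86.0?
4.86.0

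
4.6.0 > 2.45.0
True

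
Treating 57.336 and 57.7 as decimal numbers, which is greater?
57.7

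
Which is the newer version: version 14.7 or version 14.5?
version 14.7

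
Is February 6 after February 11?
No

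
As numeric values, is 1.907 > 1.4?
True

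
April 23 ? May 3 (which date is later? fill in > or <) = <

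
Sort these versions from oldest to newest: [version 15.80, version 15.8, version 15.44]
[version 15.8, version 15.44, version 15.80]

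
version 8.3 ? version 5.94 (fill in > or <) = >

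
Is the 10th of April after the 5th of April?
Yes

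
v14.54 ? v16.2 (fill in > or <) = <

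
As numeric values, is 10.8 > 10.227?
True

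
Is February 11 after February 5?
Yes. Day 11 comes after day 5 in February — this is a date comparison, not a decimal one (the decimal 2.11 would be smaller than 2.5).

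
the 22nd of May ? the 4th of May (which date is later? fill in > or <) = >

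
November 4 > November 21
False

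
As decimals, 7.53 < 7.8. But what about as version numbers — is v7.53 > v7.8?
True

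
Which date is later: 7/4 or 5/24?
7/4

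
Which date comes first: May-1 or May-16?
May-1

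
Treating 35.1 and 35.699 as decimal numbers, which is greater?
35.699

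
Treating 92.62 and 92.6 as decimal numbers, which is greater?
92.62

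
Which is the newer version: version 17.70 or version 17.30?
version 17.70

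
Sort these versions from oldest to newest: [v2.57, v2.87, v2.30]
[v2.30, v2.57, v2.87]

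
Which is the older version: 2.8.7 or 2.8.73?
2.8.7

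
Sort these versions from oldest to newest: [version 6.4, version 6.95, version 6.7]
[version 6.4, version 6.7, version 6.95]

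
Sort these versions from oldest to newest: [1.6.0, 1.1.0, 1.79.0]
[1.1.0, 1.6.0, 1.79.0]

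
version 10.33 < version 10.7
False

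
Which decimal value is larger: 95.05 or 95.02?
95.05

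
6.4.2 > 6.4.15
False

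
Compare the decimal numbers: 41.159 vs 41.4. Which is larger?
41.4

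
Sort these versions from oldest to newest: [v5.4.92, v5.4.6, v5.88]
[v5.4.6, v5.4.92, v5.88]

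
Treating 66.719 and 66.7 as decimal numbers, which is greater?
66.719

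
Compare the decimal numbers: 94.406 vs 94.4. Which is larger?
94.406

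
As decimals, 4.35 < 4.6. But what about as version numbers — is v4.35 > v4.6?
True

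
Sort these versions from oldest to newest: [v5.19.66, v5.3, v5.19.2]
[v5.3, v5.19.2, v5.19.66]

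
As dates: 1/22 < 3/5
True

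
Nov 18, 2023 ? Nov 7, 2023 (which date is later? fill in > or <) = >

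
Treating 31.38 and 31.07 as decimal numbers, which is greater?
31.38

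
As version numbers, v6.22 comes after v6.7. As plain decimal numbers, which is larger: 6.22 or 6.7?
6.7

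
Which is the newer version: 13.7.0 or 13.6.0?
13.7.0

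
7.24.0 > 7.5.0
True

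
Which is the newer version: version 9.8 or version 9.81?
version 9.81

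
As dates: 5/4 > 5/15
False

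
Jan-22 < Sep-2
True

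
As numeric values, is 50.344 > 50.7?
False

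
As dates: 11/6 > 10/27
True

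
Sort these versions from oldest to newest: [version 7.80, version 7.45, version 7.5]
[version 7.5, version 7.45, version 7.80]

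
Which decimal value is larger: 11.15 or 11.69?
11.69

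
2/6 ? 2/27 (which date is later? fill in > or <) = <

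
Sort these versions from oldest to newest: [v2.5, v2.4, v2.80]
[v2.4, v2.5, v2.80]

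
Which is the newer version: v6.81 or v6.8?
v6.81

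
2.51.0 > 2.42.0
True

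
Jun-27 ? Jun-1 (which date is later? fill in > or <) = >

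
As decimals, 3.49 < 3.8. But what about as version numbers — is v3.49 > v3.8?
True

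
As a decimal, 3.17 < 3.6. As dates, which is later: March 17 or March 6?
March 17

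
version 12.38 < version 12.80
True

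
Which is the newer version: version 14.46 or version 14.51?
version 14.51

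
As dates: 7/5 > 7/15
False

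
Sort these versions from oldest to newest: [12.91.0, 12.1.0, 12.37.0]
[12.1.0, 12.37.0, 12.91.0]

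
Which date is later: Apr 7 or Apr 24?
Apr 24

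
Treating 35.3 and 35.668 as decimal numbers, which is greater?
35.668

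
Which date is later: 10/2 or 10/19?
10/19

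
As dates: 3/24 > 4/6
False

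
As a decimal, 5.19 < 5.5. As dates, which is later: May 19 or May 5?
May 19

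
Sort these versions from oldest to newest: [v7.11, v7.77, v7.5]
[v7.5, v7.11, v7.77]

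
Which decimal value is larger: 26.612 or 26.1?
26.612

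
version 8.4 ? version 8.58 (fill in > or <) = <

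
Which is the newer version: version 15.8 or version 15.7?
version 15.8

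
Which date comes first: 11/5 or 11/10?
11/5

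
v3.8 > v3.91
False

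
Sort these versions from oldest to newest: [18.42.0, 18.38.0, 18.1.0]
[18.1.0, 18.38.0, 18.42.0]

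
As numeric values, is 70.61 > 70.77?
False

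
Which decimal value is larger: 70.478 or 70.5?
70.5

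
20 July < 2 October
True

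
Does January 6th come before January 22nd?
Yes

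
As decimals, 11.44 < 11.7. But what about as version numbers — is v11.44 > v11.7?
True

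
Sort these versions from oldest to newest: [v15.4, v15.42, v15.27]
[v15.4, v15.27, v15.42]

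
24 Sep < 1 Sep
False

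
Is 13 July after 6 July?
Yes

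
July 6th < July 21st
True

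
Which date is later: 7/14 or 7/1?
7/14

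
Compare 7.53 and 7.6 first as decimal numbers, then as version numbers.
As decimals: 7.53 < 7.6. As versions: v7.53 > v7.6 (minor version 53 > 6).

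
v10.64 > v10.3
True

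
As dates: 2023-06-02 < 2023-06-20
True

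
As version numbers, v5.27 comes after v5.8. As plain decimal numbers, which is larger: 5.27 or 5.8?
5.8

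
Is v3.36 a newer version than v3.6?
Yes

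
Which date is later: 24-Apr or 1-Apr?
24-Apr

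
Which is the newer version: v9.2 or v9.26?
v9.26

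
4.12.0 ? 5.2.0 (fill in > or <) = <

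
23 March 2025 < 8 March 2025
False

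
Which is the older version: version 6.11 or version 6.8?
version 6.8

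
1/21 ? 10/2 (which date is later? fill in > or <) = <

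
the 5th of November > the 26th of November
False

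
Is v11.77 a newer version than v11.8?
Yes. Version numbers are compared segment by segment as integers, not as decimals: minor version 77 > 8, so v11.77 > v11.8 (even though the decimal 11.77 < 11.8).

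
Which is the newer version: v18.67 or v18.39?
v18.67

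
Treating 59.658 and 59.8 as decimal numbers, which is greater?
59.8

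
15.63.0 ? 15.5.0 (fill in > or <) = >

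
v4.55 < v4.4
False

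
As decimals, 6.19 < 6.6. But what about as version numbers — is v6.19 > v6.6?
True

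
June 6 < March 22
False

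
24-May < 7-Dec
True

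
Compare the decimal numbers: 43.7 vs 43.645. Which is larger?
43.7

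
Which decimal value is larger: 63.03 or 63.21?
63.21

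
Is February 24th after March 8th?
No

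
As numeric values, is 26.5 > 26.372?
True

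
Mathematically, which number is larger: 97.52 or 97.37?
97.52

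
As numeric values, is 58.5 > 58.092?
True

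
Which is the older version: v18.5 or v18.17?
v18.5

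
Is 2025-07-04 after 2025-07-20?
No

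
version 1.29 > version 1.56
False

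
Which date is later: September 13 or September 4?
September 13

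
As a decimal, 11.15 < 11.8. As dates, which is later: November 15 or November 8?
November 15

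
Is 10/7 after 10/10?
No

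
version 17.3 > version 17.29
False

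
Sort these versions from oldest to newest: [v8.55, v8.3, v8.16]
[v8.3, v8.16, v8.55]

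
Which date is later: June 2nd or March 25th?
June 2nd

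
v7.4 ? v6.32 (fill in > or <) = >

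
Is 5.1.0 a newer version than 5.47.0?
No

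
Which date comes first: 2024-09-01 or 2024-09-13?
2024-09-01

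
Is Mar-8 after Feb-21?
Yes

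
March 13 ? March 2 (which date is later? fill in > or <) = >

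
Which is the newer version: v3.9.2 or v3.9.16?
v3.9.16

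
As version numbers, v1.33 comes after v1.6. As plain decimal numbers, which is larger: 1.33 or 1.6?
1.6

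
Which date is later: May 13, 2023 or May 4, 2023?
May 13, 2023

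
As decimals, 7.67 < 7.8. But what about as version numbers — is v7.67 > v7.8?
True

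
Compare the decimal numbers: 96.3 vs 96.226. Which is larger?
96.3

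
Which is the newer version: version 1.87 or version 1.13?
version 1.87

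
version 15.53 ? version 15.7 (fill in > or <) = >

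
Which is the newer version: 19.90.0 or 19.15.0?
19.90.0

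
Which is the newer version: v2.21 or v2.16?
v2.21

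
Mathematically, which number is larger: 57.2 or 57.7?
57.7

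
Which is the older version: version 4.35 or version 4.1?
version 4.1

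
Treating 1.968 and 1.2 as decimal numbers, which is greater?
1.968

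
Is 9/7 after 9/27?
No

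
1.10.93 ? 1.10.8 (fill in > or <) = >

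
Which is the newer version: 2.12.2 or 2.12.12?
2.12.12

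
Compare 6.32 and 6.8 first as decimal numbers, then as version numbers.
As decimals: 6.32 < 6.8. As versions: v6.32 > v6.8 (minor version 32 > 8).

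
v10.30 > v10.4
True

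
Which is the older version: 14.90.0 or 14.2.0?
14.2.0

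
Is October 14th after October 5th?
Yes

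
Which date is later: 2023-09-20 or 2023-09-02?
2023-09-20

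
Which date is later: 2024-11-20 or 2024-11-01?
2024-11-20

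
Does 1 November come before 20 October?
No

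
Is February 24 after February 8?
Yes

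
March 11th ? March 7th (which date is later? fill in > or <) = >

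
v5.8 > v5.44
False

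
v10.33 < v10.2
False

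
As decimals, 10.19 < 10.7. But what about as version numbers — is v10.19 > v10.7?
True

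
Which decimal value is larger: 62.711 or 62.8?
62.8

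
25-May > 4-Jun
False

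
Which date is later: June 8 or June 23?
June 23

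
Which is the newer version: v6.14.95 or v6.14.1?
v6.14.95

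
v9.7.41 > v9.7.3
True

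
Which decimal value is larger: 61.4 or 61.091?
61.4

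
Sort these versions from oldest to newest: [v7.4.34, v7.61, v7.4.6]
[v7.4.6, v7.4.34, v7.61]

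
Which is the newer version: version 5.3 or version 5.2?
version 5.3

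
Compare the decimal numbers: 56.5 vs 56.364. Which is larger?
56.5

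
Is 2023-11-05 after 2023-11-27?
No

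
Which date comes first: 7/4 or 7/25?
7/4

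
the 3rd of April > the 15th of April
False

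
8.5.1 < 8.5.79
True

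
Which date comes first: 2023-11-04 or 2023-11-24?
2023-11-04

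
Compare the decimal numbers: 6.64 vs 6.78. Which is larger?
6.78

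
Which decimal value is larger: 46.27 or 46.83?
46.83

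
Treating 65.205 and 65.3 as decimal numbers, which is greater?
65.3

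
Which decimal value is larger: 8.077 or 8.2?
8.2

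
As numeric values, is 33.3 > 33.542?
False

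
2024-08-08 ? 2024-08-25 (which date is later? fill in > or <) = <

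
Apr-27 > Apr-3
True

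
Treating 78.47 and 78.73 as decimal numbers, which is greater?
78.73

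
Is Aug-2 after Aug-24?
No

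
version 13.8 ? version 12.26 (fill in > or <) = >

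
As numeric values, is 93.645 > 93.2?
True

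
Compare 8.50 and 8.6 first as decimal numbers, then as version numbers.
As decimals: 8.50 < 8.6. As versions: v8.50 > v8.6 (minor version 50 > 6).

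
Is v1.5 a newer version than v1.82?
No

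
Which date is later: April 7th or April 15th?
April 15th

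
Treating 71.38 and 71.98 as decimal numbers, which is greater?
71.98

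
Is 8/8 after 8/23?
No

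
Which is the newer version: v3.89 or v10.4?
v10.4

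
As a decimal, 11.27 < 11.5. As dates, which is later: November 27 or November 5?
November 27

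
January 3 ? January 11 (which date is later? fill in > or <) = <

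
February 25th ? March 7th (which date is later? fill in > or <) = <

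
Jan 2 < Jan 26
True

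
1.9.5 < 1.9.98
True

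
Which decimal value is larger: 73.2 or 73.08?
73.2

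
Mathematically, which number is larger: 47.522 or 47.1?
47.522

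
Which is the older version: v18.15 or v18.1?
v18.1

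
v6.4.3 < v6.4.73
True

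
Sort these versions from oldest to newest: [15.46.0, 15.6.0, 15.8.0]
[15.6.0, 15.8.0, 15.46.0]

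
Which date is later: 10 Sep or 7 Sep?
10 Sep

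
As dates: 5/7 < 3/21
False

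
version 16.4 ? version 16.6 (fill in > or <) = <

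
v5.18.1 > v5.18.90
False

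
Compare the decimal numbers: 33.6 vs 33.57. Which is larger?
33.6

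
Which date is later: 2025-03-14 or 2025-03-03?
2025-03-14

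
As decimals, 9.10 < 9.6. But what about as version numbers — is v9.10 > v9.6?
True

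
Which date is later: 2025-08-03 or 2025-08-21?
2025-08-21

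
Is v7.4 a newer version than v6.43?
Yes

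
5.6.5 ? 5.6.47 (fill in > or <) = <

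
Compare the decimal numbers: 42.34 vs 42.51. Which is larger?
42.51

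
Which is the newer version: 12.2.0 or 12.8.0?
12.8.0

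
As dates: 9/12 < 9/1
False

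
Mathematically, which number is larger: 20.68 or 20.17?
20.68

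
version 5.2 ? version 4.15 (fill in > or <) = >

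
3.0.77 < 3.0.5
False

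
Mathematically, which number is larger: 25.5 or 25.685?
25.685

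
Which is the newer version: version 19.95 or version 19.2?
version 19.95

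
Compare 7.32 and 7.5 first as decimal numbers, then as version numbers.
As decimals: 7.32 < 7.5. As versions: v7.32 > v7.5 (minor version 32 > 5).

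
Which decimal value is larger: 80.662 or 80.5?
80.662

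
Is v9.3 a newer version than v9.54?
No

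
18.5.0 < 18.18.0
True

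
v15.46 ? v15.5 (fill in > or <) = >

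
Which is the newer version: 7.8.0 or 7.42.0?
7.42.0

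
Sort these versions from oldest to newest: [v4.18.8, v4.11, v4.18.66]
[v4.11, v4.18.8, v4.18.66]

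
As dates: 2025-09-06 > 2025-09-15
False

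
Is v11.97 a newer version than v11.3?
Yes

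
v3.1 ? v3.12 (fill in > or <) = <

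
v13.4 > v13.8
False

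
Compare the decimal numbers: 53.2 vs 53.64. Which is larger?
53.64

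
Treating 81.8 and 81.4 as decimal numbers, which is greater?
81.8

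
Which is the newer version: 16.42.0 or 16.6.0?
16.42.0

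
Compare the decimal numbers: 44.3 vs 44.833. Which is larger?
44.833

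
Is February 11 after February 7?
Yes. Day 11 comes after day 7 in February — this is a date comparison, not a decimal one (the decimal 2.11 would be smaller than 2.7).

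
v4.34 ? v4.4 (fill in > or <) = >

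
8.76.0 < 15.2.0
True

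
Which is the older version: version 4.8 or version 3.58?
version 3.58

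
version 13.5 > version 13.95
False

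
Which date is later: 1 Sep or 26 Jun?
1 Sep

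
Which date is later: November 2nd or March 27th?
November 2nd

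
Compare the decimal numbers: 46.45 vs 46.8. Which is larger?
46.8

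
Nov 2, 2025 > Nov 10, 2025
False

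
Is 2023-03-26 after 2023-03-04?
Yes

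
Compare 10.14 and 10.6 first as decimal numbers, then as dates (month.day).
As decimals: 10.14 < 10.6. As dates: 10/14 is later than 10/6 (day 14 > day 6).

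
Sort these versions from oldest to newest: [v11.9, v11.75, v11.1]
[v11.1, v11.9, v11.75]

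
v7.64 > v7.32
True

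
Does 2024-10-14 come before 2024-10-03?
No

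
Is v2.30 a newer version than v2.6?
Yes. Version numbers are compared segment by segment as integers, not as decimals: minor version 30 > 6, so v2.30 > v2.6 (even though the decimal 2.30 < 2.6).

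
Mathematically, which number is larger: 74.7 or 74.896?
74.896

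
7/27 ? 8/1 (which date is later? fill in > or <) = <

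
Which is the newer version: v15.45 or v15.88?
v15.88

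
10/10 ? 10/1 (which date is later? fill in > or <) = >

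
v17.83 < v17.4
False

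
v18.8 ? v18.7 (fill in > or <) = >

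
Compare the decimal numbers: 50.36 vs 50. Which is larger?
50.36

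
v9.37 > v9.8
True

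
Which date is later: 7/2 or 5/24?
7/2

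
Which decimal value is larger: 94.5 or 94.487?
94.5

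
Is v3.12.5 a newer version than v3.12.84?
No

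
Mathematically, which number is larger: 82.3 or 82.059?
82.3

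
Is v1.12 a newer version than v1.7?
Yes. Version numbers are compared segment by segment as integers, not as decimals: minor version 12 > 7, so v1.12 > v1.7 (even though the decimal 1.12 < 1.7).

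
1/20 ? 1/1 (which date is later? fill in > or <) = >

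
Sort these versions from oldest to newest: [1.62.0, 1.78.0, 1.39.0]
[1.39.0, 1.62.0, 1.78.0]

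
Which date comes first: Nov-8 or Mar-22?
Mar-22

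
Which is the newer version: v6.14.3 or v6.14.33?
v6.14.33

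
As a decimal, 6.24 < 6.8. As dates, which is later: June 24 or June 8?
June 24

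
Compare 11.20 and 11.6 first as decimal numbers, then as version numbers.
As decimals: 11.20 < 11.6. As versions: v11.20 > v11.6 (minor version 20 > 6).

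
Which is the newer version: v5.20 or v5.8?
v5.20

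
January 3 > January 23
False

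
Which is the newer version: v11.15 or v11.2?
v11.15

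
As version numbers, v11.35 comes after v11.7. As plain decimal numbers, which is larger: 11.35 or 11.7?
11.7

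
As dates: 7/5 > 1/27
True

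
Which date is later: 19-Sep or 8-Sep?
19-Sep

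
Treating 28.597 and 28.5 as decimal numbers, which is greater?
28.597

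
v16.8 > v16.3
True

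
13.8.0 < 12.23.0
False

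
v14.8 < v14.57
True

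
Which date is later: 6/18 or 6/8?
6/18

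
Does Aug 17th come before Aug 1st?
No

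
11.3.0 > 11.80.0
False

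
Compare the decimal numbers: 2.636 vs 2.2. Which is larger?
2.636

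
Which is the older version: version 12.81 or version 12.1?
version 12.1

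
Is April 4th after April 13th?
No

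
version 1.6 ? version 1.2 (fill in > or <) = >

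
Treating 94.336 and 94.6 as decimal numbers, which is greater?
94.6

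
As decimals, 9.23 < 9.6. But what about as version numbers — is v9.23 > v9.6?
True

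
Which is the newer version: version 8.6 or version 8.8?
version 8.8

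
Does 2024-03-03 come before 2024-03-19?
Yes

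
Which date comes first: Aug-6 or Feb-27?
Feb-27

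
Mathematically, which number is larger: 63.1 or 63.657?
63.657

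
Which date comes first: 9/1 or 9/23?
9/1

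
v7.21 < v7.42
True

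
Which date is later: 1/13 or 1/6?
1/13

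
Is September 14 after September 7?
Yes. Day 14 comes after day 7 in September — this is a date comparison, not a decimal one (the decimal 9.14 would be smaller than 9.7).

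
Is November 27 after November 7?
Yes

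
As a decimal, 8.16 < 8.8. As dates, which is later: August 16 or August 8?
August 16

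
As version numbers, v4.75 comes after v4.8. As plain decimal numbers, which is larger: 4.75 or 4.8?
4.8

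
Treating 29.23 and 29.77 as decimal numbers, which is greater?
29.77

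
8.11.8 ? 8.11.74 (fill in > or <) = <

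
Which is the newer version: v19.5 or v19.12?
v19.12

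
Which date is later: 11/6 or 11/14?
11/14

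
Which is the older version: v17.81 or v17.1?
v17.1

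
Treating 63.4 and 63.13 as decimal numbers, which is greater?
63.4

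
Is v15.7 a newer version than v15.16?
No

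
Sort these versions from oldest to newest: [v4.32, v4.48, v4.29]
[v4.29, v4.32, v4.48]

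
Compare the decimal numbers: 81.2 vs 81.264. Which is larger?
81.264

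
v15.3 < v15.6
True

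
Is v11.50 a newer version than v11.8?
Yes. Version numbers are compared segment by segment as integers, not as decimals: minor version 50 > 8, so v11.50 > v11.8 (even though the decimal 11.50 < 11.8).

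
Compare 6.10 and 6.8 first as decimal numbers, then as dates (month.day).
As decimals: 6.10 < 6.8. As dates: 6/10 is later than 6/8 (day 10 > day 8).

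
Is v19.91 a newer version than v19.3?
Yes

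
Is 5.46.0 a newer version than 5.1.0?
Yes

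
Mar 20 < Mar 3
False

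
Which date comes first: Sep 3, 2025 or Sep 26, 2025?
Sep 3, 2025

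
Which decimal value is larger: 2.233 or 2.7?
2.7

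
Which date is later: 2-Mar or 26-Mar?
26-Mar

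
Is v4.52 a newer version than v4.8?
Yes. Version numbers are compared segment by segment as integers, not as decimals: minor version 52 > 8, so v4.52 > v4.8 (even though the decimal 4.52 < 4.8).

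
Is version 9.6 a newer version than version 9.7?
No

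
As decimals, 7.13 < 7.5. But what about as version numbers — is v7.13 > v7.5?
True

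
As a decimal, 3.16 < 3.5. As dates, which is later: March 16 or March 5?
March 16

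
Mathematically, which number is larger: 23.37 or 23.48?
23.48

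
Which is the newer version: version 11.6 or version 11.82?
version 11.82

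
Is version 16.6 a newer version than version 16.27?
No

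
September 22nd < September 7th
False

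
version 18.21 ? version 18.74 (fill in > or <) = <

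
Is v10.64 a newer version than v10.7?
Yes. Version numbers are compared segment by segment as integers, not as decimals: minor version 64 > 7, so v10.64 > v10.7 (even though the decimal 10.64 < 10.7).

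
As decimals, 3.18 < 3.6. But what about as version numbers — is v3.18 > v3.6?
True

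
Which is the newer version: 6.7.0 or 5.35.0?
6.7.0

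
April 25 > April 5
True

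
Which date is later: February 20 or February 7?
February 20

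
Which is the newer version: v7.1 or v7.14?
v7.14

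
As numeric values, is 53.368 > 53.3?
True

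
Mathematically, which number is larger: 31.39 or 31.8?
31.8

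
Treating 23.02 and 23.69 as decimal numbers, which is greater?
23.69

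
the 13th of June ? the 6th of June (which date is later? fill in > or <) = >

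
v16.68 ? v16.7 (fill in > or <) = >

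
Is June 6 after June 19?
No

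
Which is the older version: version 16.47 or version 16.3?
version 16.3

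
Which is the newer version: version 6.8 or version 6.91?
version 6.91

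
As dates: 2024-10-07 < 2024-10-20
True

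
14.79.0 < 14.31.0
False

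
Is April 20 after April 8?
Yes. Day 20 comes after day 8 in April — this is a date comparison, not a decimal one (the decimal 4.20 would be smaller than 4.8).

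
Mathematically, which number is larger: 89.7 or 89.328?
89.7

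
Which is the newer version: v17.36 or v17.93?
v17.93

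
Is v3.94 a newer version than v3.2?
Yes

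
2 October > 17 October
False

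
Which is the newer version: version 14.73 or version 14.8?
version 14.73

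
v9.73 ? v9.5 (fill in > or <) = >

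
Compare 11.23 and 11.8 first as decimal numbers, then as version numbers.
As decimals: 11.23 < 11.8. As versions: v11.23 > v11.8 (minor version 23 > 8).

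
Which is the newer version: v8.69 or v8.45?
v8.69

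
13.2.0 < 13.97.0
True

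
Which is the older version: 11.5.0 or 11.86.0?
11.5.0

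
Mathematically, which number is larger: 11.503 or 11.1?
11.503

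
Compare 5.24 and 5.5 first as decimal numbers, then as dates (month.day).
As decimals: 5.24 < 5.5. As dates: 5/24 is later than 5/5 (day 24 > day 5).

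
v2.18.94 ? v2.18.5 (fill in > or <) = >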